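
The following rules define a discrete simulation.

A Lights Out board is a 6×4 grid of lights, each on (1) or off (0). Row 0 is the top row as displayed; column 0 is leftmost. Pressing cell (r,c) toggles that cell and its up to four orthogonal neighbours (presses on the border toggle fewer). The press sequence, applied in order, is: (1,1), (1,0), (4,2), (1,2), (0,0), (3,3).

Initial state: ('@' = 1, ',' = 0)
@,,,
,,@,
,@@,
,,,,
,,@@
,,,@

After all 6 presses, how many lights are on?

13

step 0: @,,,
,,@,
,@@,
,,,,
,,@@
,,,@
step 1: @@,,
@@,,
,,@,
,,,,
,,@@
,,,@
step 2: ,@,,
,,,,
@,@,
,,,,
,,@@
,,,@
step 3: ,@,,
,,,,
@,@,
,,@,
,@,,
,,@@
step 4: ,@@,
,@@@
@,,,
,,@,
,@,,
,,@@
step 5: @,@,
@@@@
@,,,
,,@,
,@,,
,,@@
step 6: @,@,
@@@@
@,,@
,,,@
,@,@
,,@@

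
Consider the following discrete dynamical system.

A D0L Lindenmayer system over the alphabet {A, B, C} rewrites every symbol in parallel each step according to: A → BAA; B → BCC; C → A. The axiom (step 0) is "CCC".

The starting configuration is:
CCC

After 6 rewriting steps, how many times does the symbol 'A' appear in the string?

gen 0: CCC
gen 1: AAA
gen 2: BAABAABAA
gen 3: BCCBAABAABCCBAABAABCCBAABAA
gen 4: BCCAABCCBAABAABCCBAABAABCCAABCCBAABAABCCBAABAABCCAABCCBAABAABCCBAABAA
gen 5: BCCAABAABAABCCAABCCBAABAABCCBAABAABCCAABCCBAABAABCCBAABAAB…ABCCAABAABAABCCAABCCBAABAABCCBAABAABCCAABCCBAABAABCCBAABAA  (len 171)
gen 6: BCCAABAABAABCCBAABAABCCBAABAABCCAABAABAABCCAABCCBAABAABCCB…ABCCAABAABAABCCAABCCBAABAABCCBAABAABCCAABCCBAABAABCCBAABAA  (len 429)

198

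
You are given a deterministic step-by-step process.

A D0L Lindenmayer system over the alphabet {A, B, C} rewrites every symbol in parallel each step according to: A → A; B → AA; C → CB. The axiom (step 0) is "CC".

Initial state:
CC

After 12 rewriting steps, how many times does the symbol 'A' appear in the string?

0) CC
1) CBCB
2) CBAACBAA
3) CBAAAACBAAAA
4) CBAAAAAACBAAAAAA
5) CBAAAAAAAACBAAAAAAAA
6) CBAAAAAAAAAACBAAAAAAAAAA
7) CBAAAAAAAAAAAACBAAAAAAAAAAAA
8) CBAAAAAAAAAAAAAACBAAAAAAAAAAAAAA
9) CBAAAAAAAAAAAAAAAACBAAAAAAAAAAAAAAAA
10) CBAAAAAAAAAAAAAAAAAACBAAAAAAAAAAAAAAAAAA
11) CBAAAAAAAAAAAAAAAAAAAACBAAAAAAAAAAAAAAAAAAAA
12) CBAAAAAAAAAAAAAAAAAAAAAACBAAAAAAAAAAAAAAAAAAAAAA

44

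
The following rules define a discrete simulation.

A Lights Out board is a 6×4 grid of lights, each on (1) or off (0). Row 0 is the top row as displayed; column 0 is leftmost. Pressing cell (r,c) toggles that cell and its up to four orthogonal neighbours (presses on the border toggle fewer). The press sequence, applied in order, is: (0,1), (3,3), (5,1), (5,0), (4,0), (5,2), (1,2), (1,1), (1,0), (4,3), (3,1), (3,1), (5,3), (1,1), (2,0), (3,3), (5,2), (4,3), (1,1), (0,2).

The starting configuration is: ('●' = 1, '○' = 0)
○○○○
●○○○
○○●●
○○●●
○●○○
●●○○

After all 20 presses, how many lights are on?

12

t=0: ○○○○
●○○○
○○●●
○○●●
○●○○
●●○○
t=1: ●●●○
●●○○
○○●●
○○●●
○●○○
●●○○
t=2: ●●●○
●●○○
○○●○
○○○○
○●○●
●●○○
t=3: ●●●○
●●○○
○○●○
○○○○
○○○●
○○●○
t=4: ●●●○
●●○○
○○●○
○○○○
●○○●
●●●○
t=5: ●●●○
●●○○
○○●○
●○○○
○●○●
○●●○
t=6: ●●●○
●●○○
○○●○
●○○○
○●●●
○○○●
t=7: ●●○○
●○●●
○○○○
●○○○
○●●●
○○○●
t=8: ●○○○
○●○●
○●○○
●○○○
○●●●
○○○●
t=9: ○○○○
●○○●
●●○○
●○○○
○●●●
○○○●
t=10: ○○○○
●○○●
●●○○
●○○●
○●○○
○○○○
t=11: ○○○○
●○○●
●○○○
○●●●
○○○○
○○○○
t=12: ○○○○
●○○●
●●○○
●○○●
○●○○
○○○○
t=13: ○○○○
●○○●
●●○○
●○○●
○●○●
○○●●
t=14: ○●○○
○●●●
●○○○
●○○●
○●○●
○○●●
t=15: ○●○○
●●●●
○●○○
○○○●
○●○●
○○●●
t=16: ○●○○
●●●●
○●○●
○○●○
○●○○
○○●●
t=17: ○●○○
●●●●
○●○●
○○●○
○●●○
○●○○
t=18: ○●○○
●●●●
○●○●
○○●●
○●○●
○●○●
t=19: ○○○○
○○○●
○○○●
○○●●
○●○●
○●○●
t=20: ○●●●
○○●●
○○○●
○○●●
○●○●
○●○●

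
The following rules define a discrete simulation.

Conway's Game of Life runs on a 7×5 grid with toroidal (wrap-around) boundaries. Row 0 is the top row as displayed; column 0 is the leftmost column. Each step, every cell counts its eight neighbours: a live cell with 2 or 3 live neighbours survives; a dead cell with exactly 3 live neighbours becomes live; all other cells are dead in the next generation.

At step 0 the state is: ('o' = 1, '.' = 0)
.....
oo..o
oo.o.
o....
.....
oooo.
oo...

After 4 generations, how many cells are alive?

5

step 0: .....
oo..o
oo.o.
o....
.....
oooo.
oo...
step 1: ....o
.oo.o
..o..
oo..o
o.o.o
o.o.o
o...o
step 2: .o..o
ooo..
..o.o
..o.o
..o..
.....
.o...
step 3: .....
..o.o
..o.o
.oo..
...o.
.....
o....
step 4: .....
.....
o.o..
.oo..
..o..
.....
.....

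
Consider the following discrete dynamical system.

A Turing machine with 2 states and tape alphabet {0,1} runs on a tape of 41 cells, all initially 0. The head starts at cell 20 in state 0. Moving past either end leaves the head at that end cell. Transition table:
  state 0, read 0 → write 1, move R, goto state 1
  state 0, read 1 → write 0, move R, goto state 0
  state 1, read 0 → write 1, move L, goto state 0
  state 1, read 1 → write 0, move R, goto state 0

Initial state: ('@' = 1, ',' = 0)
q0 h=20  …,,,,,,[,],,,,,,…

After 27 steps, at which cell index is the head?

k=0  q0 h=20  …,,,,,,[,],,,,,,…
k=1  q1 h=21  …,,,,,@[,],,,,,,…
k=2  q0 h=20  …,,,,,,[@]@,,,,,…
k=3  q0 h=21  …,,,,,,[@],,,,,,…
k=4  q0 h=22  …,,,,,,[,],,,,,,…
k=5  q1 h=23  …,,,,,@[,],,,,,,…
k=6  q0 h=22  …,,,,,,[@]@,,,,,…
k=7  q0 h=23  …,,,,,,[@],,,,,,…
k=8  q0 h=24  …,,,,,,[,],,,,,,…
k=9  q1 h=25  …,,,,,@[,],,,,,,…
k=10  q0 h=24  …,,,,,,[@]@,,,,,…
k=11  q0 h=25  …,,,,,,[@],,,,,,…
k=12  q0 h=26  …,,,,,,[,],,,,,,…
k=13  q1 h=27  …,,,,,@[,],,,,,,…
k=14  q0 h=26  …,,,,,,[@]@,,,,,…
k=15  q0 h=27  …,,,,,,[@],,,,,,…
k=16  q0 h=28  …,,,,,,[,],,,,,,…
k=17  q1 h=29  …,,,,,@[,],,,,,,…
k=18  q0 h=28  …,,,,,,[@]@,,,,,…
k=19  q0 h=29  …,,,,,,[@],,,,,,…
k=20  q0 h=30  …,,,,,,[,],,,,,,…
k=21  q1 h=31  …,,,,,@[,],,,,,,…
k=22  q0 h=30  …,,,,,,[@]@,,,,,…
k=23  q0 h=31  …,,,,,,[@],,,,,,…
k=24  q0 h=32  …,,,,,,[,],,,,,,…
k=25  q1 h=33  …,,,,,@[,],,,,,,…
k=26  q0 h=32  …,,,,,,[@]@,,,,,…
k=27  q0 h=33  …,,,,,,[@],,,,,,…

33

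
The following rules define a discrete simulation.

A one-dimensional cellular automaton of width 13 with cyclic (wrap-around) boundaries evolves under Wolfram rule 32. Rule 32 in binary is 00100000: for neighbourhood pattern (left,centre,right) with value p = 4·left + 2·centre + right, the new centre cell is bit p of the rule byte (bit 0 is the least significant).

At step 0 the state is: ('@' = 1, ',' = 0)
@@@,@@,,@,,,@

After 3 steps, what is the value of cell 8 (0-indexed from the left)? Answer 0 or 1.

step 0: @@@,@@,,@,,,@
step 1: ,,,@,,,,,,,,,
step 2: ,,,,,,,,,,,,,
step 3: ,,,,,,,,,,,,,

0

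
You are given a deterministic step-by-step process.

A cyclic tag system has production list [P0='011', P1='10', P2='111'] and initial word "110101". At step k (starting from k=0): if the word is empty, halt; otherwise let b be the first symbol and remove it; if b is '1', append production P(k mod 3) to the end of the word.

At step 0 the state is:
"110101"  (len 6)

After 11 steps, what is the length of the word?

14

k=0  "110101"  (len 6)
k=1  "10101011"  (len 8)
k=2  "010101110"  (len 9)
k=3  "10101110"  (len 8)
k=4  "0101110011"  (len 10)
k=5  "101110011"  (len 9)
k=6  "01110011111"  (len 11)
k=7  "1110011111"  (len 10)
k=8  "11001111110"  (len 11)
k=9  "1001111110111"  (len 13)
k=10  "001111110111011"  (len 15)
k=11  "01111110111011"  (len 14)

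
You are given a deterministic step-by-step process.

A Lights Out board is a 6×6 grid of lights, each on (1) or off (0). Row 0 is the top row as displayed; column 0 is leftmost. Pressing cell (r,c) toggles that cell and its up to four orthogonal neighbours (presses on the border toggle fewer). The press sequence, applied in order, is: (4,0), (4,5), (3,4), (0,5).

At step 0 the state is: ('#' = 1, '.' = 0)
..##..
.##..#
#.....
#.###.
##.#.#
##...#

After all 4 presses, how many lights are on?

step 0: ..##..
.##..#
#.....
#.###.
##.#.#
##...#
step 1: ..##..
.##..#
#.....
..###.
...#.#
.#...#
step 2: ..##..
.##..#
#.....
..####
...##.
.#....
step 3: ..##..
.##..#
#...#.
..#...
...#..
.#....
step 4: ..####
.##...
#...#.
..#...
...#..
.#....

11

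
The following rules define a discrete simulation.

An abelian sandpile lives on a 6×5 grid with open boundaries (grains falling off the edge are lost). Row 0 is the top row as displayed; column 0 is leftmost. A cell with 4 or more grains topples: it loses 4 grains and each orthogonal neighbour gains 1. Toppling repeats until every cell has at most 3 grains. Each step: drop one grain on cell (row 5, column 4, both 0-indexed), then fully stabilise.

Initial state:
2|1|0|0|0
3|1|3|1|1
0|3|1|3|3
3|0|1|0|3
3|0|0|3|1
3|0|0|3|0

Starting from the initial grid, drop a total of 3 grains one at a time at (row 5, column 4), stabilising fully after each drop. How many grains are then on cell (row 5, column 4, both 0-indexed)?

k=0  2|1|0|0|0
3|1|3|1|1
0|3|1|3|3
3|0|1|0|3
3|0|0|3|1
3|0|0|3|0
k=1  2|1|0|0|0
3|1|3|1|1
0|3|1|3|3
3|0|1|0|3
3|0|0|3|1
3|0|0|3|1
k=2  2|1|0|0|0
3|1|3|1|1
0|3|1|3|3
3|0|1|0|3
3|0|0|3|1
3|0|0|3|2
k=3  2|1|0|0|0
3|1|3|1|1
0|3|1|3|3
3|0|1|0|3
3|0|0|3|1
3|0|0|3|3

3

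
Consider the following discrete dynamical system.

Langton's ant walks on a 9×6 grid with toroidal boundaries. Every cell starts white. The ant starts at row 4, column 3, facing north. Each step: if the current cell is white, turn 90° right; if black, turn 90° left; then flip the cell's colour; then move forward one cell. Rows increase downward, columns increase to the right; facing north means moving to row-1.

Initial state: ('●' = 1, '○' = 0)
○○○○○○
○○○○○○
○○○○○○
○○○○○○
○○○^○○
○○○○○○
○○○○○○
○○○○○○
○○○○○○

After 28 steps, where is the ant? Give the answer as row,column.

6,1

k=0  ○○○○○○
○○○○○○
○○○○○○
○○○○○○
○○○^○○
○○○○○○
○○○○○○
○○○○○○
○○○○○○
k=1  ○○○○○○
○○○○○○
○○○○○○
○○○○○○
○○○●>○
○○○○○○
○○○○○○
○○○○○○
○○○○○○
k=2  ○○○○○○
○○○○○○
○○○○○○
○○○○○○
○○○●●○
○○○○v○
○○○○○○
○○○○○○
○○○○○○
k=3  ○○○○○○
○○○○○○
○○○○○○
○○○○○○
○○○●●○
○○○<●○
○○○○○○
○○○○○○
○○○○○○
k=4  ○○○○○○
○○○○○○
○○○○○○
○○○○○○
○○○^●○
○○○●●○
○○○○○○
○○○○○○
○○○○○○
k=5  ○○○○○○
○○○○○○
○○○○○○
○○○○○○
○○<○●○
○○○●●○
○○○○○○
○○○○○○
○○○○○○
k=6  ○○○○○○
○○○○○○
○○○○○○
○○^○○○
○○●○●○
○○○●●○
○○○○○○
○○○○○○
○○○○○○
k=7  ○○○○○○
○○○○○○
○○○○○○
○○●>○○
○○●○●○
○○○●●○
○○○○○○
○○○○○○
○○○○○○
k=8  ○○○○○○
○○○○○○
○○○○○○
○○●●○○
○○●v●○
○○○●●○
○○○○○○
○○○○○○
○○○○○○
k=9  ○○○○○○
○○○○○○
○○○○○○
○○●●○○
○○<●●○
○○○●●○
○○○○○○
○○○○○○
○○○○○○
k=10  ○○○○○○
○○○○○○
○○○○○○
○○●●○○
○○○●●○
○○v●●○
○○○○○○
○○○○○○
○○○○○○
k=11  ○○○○○○
○○○○○○
○○○○○○
○○●●○○
○○○●●○
○<●●●○
○○○○○○
○○○○○○
○○○○○○
k=12  ○○○○○○
○○○○○○
○○○○○○
○○●●○○
○^○●●○
○●●●●○
○○○○○○
○○○○○○
○○○○○○
k=13  ○○○○○○
○○○○○○
○○○○○○
○○●●○○
○●>●●○
○●●●●○
○○○○○○
○○○○○○
○○○○○○
k=14  ○○○○○○
○○○○○○
○○○○○○
○○●●○○
○●●●●○
○●v●●○
○○○○○○
○○○○○○
○○○○○○
k=15  ○○○○○○
○○○○○○
○○○○○○
○○●●○○
○●●●●○
○●○>●○
○○○○○○
○○○○○○
○○○○○○
k=16  ○○○○○○
○○○○○○
○○○○○○
○○●●○○
○●●^●○
○●○○●○
○○○○○○
○○○○○○
○○○○○○
k=17  ○○○○○○
○○○○○○
○○○○○○
○○●●○○
○●<○●○
○●○○●○
○○○○○○
○○○○○○
○○○○○○
k=18  ○○○○○○
○○○○○○
○○○○○○
○○●●○○
○●○○●○
○●v○●○
○○○○○○
○○○○○○
○○○○○○
k=19  ○○○○○○
○○○○○○
○○○○○○
○○●●○○
○●○○●○
○<●○●○
○○○○○○
○○○○○○
○○○○○○
k=20  ○○○○○○
○○○○○○
○○○○○○
○○●●○○
○●○○●○
○○●○●○
○v○○○○
○○○○○○
○○○○○○
k=21  ○○○○○○
○○○○○○
○○○○○○
○○●●○○
○●○○●○
○○●○●○
<●○○○○
○○○○○○
○○○○○○
k=22  ○○○○○○
○○○○○○
○○○○○○
○○●●○○
○●○○●○
^○●○●○
●●○○○○
○○○○○○
○○○○○○
k=23  ○○○○○○
○○○○○○
○○○○○○
○○●●○○
○●○○●○
●>●○●○
●●○○○○
○○○○○○
○○○○○○
k=24  ○○○○○○
○○○○○○
○○○○○○
○○●●○○
○●○○●○
●●●○●○
●v○○○○
○○○○○○
○○○○○○
k=25  ○○○○○○
○○○○○○
○○○○○○
○○●●○○
○●○○●○
●●●○●○
●○>○○○
○○○○○○
○○○○○○
k=26  ○○○○○○
○○○○○○
○○○○○○
○○●●○○
○●○○●○
●●●○●○
●○●○○○
○○v○○○
○○○○○○
k=27  ○○○○○○
○○○○○○
○○○○○○
○○●●○○
○●○○●○
●●●○●○
●○●○○○
○<●○○○
○○○○○○
k=28  ○○○○○○
○○○○○○
○○○○○○
○○●●○○
○●○○●○
●●●○●○
●^●○○○
○●●○○○
○○○○○○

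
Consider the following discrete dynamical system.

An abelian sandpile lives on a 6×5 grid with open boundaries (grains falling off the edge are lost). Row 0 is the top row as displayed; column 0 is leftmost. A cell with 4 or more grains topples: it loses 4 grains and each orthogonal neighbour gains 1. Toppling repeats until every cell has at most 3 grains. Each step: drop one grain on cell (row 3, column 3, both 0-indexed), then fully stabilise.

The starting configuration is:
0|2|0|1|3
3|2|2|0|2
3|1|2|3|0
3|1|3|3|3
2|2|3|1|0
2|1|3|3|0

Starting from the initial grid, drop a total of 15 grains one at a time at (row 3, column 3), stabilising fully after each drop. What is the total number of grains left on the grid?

55

step 0: 0|2|0|1|3
3|2|2|0|2
3|1|2|3|0
3|1|3|3|3
2|2|3|1|0
2|1|3|3|0
step 1: 0|2|0|1|3
3|2|3|1|2
3|2|0|2|2
3|2|3|0|1
2|3|2|1|2
2|2|1|1|1
step 2: 0|2|0|1|3
3|2|3|1|2
3|2|0|2|2
3|2|3|1|1
2|3|2|1|2
2|2|1|1|1
step 3: 0|2|0|1|3
3|2|3|1|2
3|2|0|2|2
3|2|3|2|1
2|3|2|1|2
2|2|1|1|1
step 4: 0|2|0|1|3
3|2|3|1|2
3|2|0|2|2
3|2|3|3|1
2|3|2|1|2
2|2|1|1|1
step 5: 0|2|0|1|3
3|2|3|1|2
3|2|1|3|2
3|3|0|1|2
2|3|3|2|2
2|2|1|1|1
step 6: 0|2|0|1|3
3|2|3|1|2
3|2|1|3|2
3|3|0|2|2
2|3|3|2|2
2|2|1|1|1
step 7: 0|2|0|1|3
3|2|3|1|2
3|2|1|3|2
3|3|0|3|2
2|3|3|2|2
2|2|1|1|1
step 8: 0|2|0|1|3
3|2|3|2|2
3|2|2|0|3
3|3|1|1|3
2|3|3|3|2
2|2|1|1|1
step 9: 0|2|0|1|3
3|2|3|2|2
3|2|2|0|3
3|3|1|2|3
2|3|3|3|2
2|2|1|1|1
step 10: 0|2|0|1|3
3|2|3|2|2
3|2|2|0|3
3|3|1|3|3
2|3|3|3|2
2|2|1|1|1
step 11: 1|3|1|1|3
1|1|1|3|3
2|2|1|3|0
2|3|1|3|2
0|2|2|2|0
3|3|2|2|2
step 12: 1|3|1|3|0
1|1|2|1|1
2|2|2|1|2
2|3|2|1|3
0|2|2|3|0
3|3|2|2|2
step 13: 1|3|1|3|0
1|1|2|1|1
2|2|2|1|2
2|3|2|2|3
0|2|2|3|0
3|3|2|2|2
step 14: 1|3|1|3|0
1|1|2|1|1
2|2|2|1|2
2|3|2|3|3
0|2|2|3|0
3|3|2|2|2
step 15: 1|3|1|3|0
1|1|2|1|1
2|2|2|2|3
2|3|3|2|0
0|2|3|0|2
3|3|2|3|2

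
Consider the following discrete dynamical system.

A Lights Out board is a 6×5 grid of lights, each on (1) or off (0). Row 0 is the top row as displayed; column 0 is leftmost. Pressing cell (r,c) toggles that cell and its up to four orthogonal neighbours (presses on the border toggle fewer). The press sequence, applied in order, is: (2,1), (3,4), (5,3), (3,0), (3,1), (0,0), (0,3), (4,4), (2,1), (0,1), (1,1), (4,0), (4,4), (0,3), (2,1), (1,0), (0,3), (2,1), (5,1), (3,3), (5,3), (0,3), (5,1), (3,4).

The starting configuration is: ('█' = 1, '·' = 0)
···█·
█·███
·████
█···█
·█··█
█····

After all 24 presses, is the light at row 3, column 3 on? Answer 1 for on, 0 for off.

1

t=0: ···█·
█·███
·████
█···█
·█··█
█····
t=1: ···█·
█████
█··██
██··█
·█··█
█····
t=2: ···█·
█████
█··█·
██·█·
·█···
█····
t=3: ···█·
█████
█··█·
██·█·
·█·█·
█·███
t=4: ···█·
█████
···█·
···█·
██·█·
█·███
t=5: ···█·
█████
·█·█·
████·
█··█·
█·███
t=6: ██·█·
·████
·█·█·
████·
█··█·
█·███
t=7: ███·█
·██·█
·█·█·
████·
█··█·
█·███
t=8: ███·█
·██·█
·█·█·
█████
█···█
█·██·
t=9: ███·█
··█·█
█·██·
█·███
█···█
█·██·
t=10: ····█
·██·█
█·██·
█·███
█···█
█·██·
t=11: ·█··█
█···█
████·
█·███
█···█
█·██·
t=12: ·█··█
█···█
████·
··███
·█··█
··██·
t=13: ·█··█
█···█
████·
··██·
·█·█·
··███
t=14: ·███·
█··██
████·
··██·
·█·█·
··███
t=15: ·███·
██·██
···█·
·███·
·█·█·
··███
t=16: ████·
···██
█··█·
·███·
·█·█·
··███
t=17: ██··█
····█
█··█·
·███·
·█·█·
··███
t=18: ██··█
·█··█
·███·
··██·
·█·█·
··███
t=19: ██··█
·█··█
·███·
··██·
···█·
██·██
t=20: ██··█
·█··█
·██··
····█
·····
██·██
t=21: ██··█
·█··█
·██··
····█
···█·
███··
t=22: ████·
·█·██
·██··
····█
···█·
███··
t=23: ████·
·█·██
·██··
····█
·█·█·
·····
t=24: ████·
·█·██
·██·█
···█·
·█·██
·····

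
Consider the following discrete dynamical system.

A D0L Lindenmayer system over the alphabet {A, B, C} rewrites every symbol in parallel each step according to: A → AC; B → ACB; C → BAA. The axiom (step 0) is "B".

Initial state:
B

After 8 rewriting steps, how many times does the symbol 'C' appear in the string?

544

gen 0: B
gen 1: ACB
gen 2: ACBAAACB
gen 3: ACBAAACBACACACBAAACB
gen 4: ACBAAACBACACACBAAACBACBAAACBAAACBAAACBACACACBAAACB
gen 5: ACBAAACBACACACBAAACBACBAAACBAAACBAAACBACACACBAAACBACBAAACB…AACBACACACBAAACBACACACBAAACBACBAAACBAAACBAAACBACACACBAAACB  (len 124)
gen 6: ACBAAACBACACACBAAACBACBAAACBAAACBAAACBACACACBAAACBACBAAACB…AACBACACACBAAACBACACACBAAACBACBAAACBAAACBAAACBACACACBAAACB  (len 308)
gen 7: ACBAAACBACACACBAAACBACBAAACBAAACBAAACBACACACBAAACBACBAAACB…AACBACACACBAAACBACACACBAAACBACBAAACBAAACBAAACBACACACBAAACB  (len 764)
gen 8: ACBAAACBACACACBAAACBACBAAACBAAACBAAACBACACACBAAACBACBAAACB…AACBACACACBAAACBACACACBAAACBACBAAACBAAACBAAACBACACACBAAACB  (len 1896)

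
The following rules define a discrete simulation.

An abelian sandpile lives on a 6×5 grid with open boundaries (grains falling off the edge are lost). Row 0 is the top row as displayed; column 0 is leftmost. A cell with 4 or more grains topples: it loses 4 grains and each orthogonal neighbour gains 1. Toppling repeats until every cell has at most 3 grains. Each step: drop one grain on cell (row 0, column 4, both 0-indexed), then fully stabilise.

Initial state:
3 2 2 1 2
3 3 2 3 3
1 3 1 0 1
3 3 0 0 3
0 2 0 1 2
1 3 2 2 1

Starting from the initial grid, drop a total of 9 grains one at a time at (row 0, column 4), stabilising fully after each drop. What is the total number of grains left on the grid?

0) 3 2 2 1 2
3 3 2 3 3
1 3 1 0 1
3 3 0 0 3
0 2 0 1 2
1 3 2 2 1
1) 3 2 2 1 3
3 3 2 3 3
1 3 1 0 1
3 3 0 0 3
0 2 0 1 2
1 3 2 2 1
2) 3 2 2 3 1
3 3 3 0 1
1 3 1 1 2
3 3 0 0 3
0 2 0 1 2
1 3 2 2 1
3) 3 2 2 3 2
3 3 3 0 1
1 3 1 1 2
3 3 0 0 3
0 2 0 1 2
1 3 2 2 1
4) 3 2 2 3 3
3 3 3 0 1
1 3 1 1 2
3 3 0 0 3
0 2 0 1 2
1 3 2 2 1
5) 3 2 3 0 1
3 3 3 1 2
1 3 1 1 2
3 3 0 0 3
0 2 0 1 2
1 3 2 2 1
6) 3 2 3 0 2
3 3 3 1 2
1 3 1 1 2
3 3 0 0 3
0 2 0 1 2
1 3 2 2 1
7) 3 2 3 0 3
3 3 3 1 2
1 3 1 1 2
3 3 0 0 3
0 2 0 1 2
1 3 2 2 1
8) 3 2 3 1 0
3 3 3 1 3
1 3 1 1 2
3 3 0 0 3
0 2 0 1 2
1 3 2 2 1
9) 3 2 3 1 1
3 3 3 1 3
1 3 1 1 2
3 3 0 0 3
0 2 0 1 2
1 3 2 2 1

54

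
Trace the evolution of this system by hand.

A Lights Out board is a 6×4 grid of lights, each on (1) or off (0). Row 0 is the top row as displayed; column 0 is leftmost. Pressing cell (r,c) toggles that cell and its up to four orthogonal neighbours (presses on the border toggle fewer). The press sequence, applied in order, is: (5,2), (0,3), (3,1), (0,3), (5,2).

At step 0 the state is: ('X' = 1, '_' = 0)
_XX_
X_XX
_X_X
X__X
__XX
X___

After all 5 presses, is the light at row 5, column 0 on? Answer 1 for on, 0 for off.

gen 0: _XX_
X_XX
_X_X
X__X
__XX
X___
gen 1: _XX_
X_XX
_X_X
X__X
___X
XXXX
gen 2: _X_X
X_X_
_X_X
X__X
___X
XXXX
gen 3: _X_X
X_X_
___X
_XXX
_X_X
XXXX
gen 4: _XX_
X_XX
___X
_XXX
_X_X
XXXX
gen 5: _XX_
X_XX
___X
_XXX
_XXX
X___

1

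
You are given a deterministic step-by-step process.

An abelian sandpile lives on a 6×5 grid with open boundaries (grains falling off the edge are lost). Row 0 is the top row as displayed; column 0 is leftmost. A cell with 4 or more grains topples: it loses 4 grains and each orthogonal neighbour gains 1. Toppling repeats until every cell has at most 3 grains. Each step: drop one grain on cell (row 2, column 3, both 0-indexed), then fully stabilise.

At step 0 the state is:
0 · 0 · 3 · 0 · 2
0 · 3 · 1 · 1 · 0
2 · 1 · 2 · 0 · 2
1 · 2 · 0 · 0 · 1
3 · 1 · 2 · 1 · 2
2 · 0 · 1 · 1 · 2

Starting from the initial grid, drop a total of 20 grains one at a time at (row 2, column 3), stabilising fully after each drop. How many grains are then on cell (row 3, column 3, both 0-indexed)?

t=0: 0 · 0 · 3 · 0 · 2
0 · 3 · 1 · 1 · 0
2 · 1 · 2 · 0 · 2
1 · 2 · 0 · 0 · 1
3 · 1 · 2 · 1 · 2
2 · 0 · 1 · 1 · 2
t=1: 0 · 0 · 3 · 0 · 2
0 · 3 · 1 · 1 · 0
2 · 1 · 2 · 1 · 2
1 · 2 · 0 · 0 · 1
3 · 1 · 2 · 1 · 2
2 · 0 · 1 · 1 · 2
t=2: 0 · 0 · 3 · 0 · 2
0 · 3 · 1 · 1 · 0
2 · 1 · 2 · 2 · 2
1 · 2 · 0 · 0 · 1
3 · 1 · 2 · 1 · 2
2 · 0 · 1 · 1 · 2
t=3: 0 · 0 · 3 · 0 · 2
0 · 3 · 1 · 1 · 0
2 · 1 · 2 · 3 · 2
1 · 2 · 0 · 0 · 1
3 · 1 · 2 · 1 · 2
2 · 0 · 1 · 1 · 2
t=4: 0 · 0 · 3 · 0 · 2
0 · 3 · 1 · 2 · 0
2 · 1 · 3 · 0 · 3
1 · 2 · 0 · 1 · 1
3 · 1 · 2 · 1 · 2
2 · 0 · 1 · 1 · 2
t=5: 0 · 0 · 3 · 0 · 2
0 · 3 · 1 · 2 · 0
2 · 1 · 3 · 1 · 3
1 · 2 · 0 · 1 · 1
3 · 1 · 2 · 1 · 2
2 · 0 · 1 · 1 · 2
t=6: 0 · 0 · 3 · 0 · 2
0 · 3 · 1 · 2 · 0
2 · 1 · 3 · 2 · 3
1 · 2 · 0 · 1 · 1
3 · 1 · 2 · 1 · 2
2 · 0 · 1 · 1 · 2
t=7: 0 · 0 · 3 · 0 · 2
0 · 3 · 1 · 2 · 0
2 · 1 · 3 · 3 · 3
1 · 2 · 0 · 1 · 1
3 · 1 · 2 · 1 · 2
2 · 0 · 1 · 1 · 2
t=8: 0 · 0 · 3 · 0 · 2
0 · 3 · 2 · 3 · 1
2 · 2 · 0 · 2 · 0
1 · 2 · 1 · 2 · 2
3 · 1 · 2 · 1 · 2
2 · 0 · 1 · 1 · 2
t=9: 0 · 0 · 3 · 0 · 2
0 · 3 · 2 · 3 · 1
2 · 2 · 0 · 3 · 0
1 · 2 · 1 · 2 · 2
3 · 1 · 2 · 1 · 2
2 · 0 · 1 · 1 · 2
t=10: 0 · 0 · 3 · 1 · 2
0 · 3 · 3 · 0 · 2
2 · 2 · 1 · 1 · 1
1 · 2 · 1 · 3 · 2
3 · 1 · 2 · 1 · 2
2 · 0 · 1 · 1 · 2
t=11: 0 · 0 · 3 · 1 · 2
0 · 3 · 3 · 0 · 2
2 · 2 · 1 · 2 · 1
1 · 2 · 1 · 3 · 2
3 · 1 · 2 · 1 · 2
2 · 0 · 1 · 1 · 2
t=12: 0 · 0 · 3 · 1 · 2
0 · 3 · 3 · 0 · 2
2 · 2 · 1 · 3 · 1
1 · 2 · 1 · 3 · 2
3 · 1 · 2 · 1 · 2
2 · 0 · 1 · 1 · 2
t=13: 0 · 0 · 3 · 1 · 2
0 · 3 · 3 · 1 · 2
2 · 2 · 2 · 1 · 2
1 · 2 · 2 · 0 · 3
3 · 1 · 2 · 2 · 2
2 · 0 · 1 · 1 · 2
t=14: 0 · 0 · 3 · 1 · 2
0 · 3 · 3 · 1 · 2
2 · 2 · 2 · 2 · 2
1 · 2 · 2 · 0 · 3
3 · 1 · 2 · 2 · 2
2 · 0 · 1 · 1 · 2
t=15: 0 · 0 · 3 · 1 · 2
0 · 3 · 3 · 1 · 2
2 · 2 · 2 · 3 · 2
1 · 2 · 2 · 0 · 3
3 · 1 · 2 · 2 · 2
2 · 0 · 1 · 1 · 2
t=16: 0 · 0 · 3 · 1 · 2
0 · 3 · 3 · 2 · 2
2 · 2 · 3 · 0 · 3
1 · 2 · 2 · 1 · 3
3 · 1 · 2 · 2 · 2
2 · 0 · 1 · 1 · 2
t=17: 0 · 0 · 3 · 1 · 2
0 · 3 · 3 · 2 · 2
2 · 2 · 3 · 1 · 3
1 · 2 · 2 · 1 · 3
3 · 1 · 2 · 2 · 2
2 · 0 · 1 · 1 · 2
t=18: 0 · 0 · 3 · 1 · 2
0 · 3 · 3 · 2 · 2
2 · 2 · 3 · 2 · 3
1 · 2 · 2 · 1 · 3
3 · 1 · 2 · 2 · 2
2 · 0 · 1 · 1 · 2
t=19: 0 · 0 · 3 · 1 · 2
0 · 3 · 3 · 2 · 2
2 · 2 · 3 · 3 · 3
1 · 2 · 2 · 1 · 3
3 · 1 · 2 · 2 · 2
2 · 0 · 1 · 1 · 2
t=20: 0 · 2 · 0 · 3 · 3
1 · 1 · 3 · 1 · 0
3 · 0 · 2 · 3 · 2
1 · 3 · 3 · 3 · 0
3 · 1 · 2 · 2 · 3
2 · 0 · 1 · 1 · 2

3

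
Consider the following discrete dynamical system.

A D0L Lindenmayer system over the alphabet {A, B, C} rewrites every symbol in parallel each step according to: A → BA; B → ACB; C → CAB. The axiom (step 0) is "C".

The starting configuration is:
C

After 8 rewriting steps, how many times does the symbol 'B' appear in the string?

987

[0] C
[1] CAB
[2] CABBAACB
[3] CABBAACBACBBABACABACB
[4] CABBAACBACBBABACABACBBACABACBACBBAACBBACABBAACBBACABACB
[5] CABBAACBACBBABACABACBBACABACBACBBAACBBACABBAACBBACABACBACB…BBABACABACBACBBACABBAACBACBBABACABACBACBBACABBAACBBACABACB  (len 144)
[6] CABBAACBACBBABACABACBBACABACBACBBAACBBACABBAACBBACABACBACB…ACBBACABACBACBBACABBAACBACBBABACABACBACBBACABBAACBBACABACB  (len 377)
[7] CABBAACBACBBABACABACBBACABACBACBBAACBBACABBAACBBACABACBACB…ACBBACABACBACBBACABBAACBACBBABACABACBACBBACABBAACBBACABACB  (len 987)
[8] CABBAACBACBBABACABACBBACABACBACBBAACBBACABBAACBBACABACBACB…ACBBACABACBACBBACABBAACBACBBABACABACBACBBACABBAACBBACABACB  (len 2584)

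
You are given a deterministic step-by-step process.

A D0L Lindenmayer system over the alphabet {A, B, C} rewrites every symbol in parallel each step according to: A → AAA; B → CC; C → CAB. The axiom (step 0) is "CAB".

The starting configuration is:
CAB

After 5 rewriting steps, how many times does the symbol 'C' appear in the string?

43

k=0  CAB
k=1  CABAAACC
k=2  CABAAACCAAAAAAAAACABCAB
k=3  CABAAACCAAAAAAAAACABCABAAAAAAAAAAAAAAAAAAAAAAAAAAACABAAACCCABAAACC
k=4  CABAAACCAAAAAAAAACABCABAAAAAAAAAAAAAAAAAAAAAAAAAAACABAAACC…AAAAAAAAAAAACABAAACCAAAAAAAAACABCABCABAAACCAAAAAAAAACABCAB  (len 193)
k=5  CABAAACCAAAAAAAAACABCABAAAAAAAAAAAAAAAAAAAAAAAAAAACABAAACC…AAAAAAAAACABCABAAAAAAAAAAAAAAAAAAAAAAAAAAACABAAACCCABAAACC  (len 568)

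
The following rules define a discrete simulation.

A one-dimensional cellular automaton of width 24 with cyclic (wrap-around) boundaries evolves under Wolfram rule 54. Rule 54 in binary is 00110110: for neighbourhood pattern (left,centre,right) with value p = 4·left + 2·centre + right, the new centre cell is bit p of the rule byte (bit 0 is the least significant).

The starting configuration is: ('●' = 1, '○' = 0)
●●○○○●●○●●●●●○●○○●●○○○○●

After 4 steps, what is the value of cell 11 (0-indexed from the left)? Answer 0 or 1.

k=0  ●●○○○●●○●●●●●○●○○●●○○○○●
k=1  ○○●○●○○●○○○○○●●●●○○●○○●○
k=2  ○●●●●●●●●○○○●○○○○●●●●●●●
k=3  ●○○○○○○○○●○●●●○○●○○○○○○○
k=4  ●●○○○○○○●●●○○○●●●●○○○○○●

0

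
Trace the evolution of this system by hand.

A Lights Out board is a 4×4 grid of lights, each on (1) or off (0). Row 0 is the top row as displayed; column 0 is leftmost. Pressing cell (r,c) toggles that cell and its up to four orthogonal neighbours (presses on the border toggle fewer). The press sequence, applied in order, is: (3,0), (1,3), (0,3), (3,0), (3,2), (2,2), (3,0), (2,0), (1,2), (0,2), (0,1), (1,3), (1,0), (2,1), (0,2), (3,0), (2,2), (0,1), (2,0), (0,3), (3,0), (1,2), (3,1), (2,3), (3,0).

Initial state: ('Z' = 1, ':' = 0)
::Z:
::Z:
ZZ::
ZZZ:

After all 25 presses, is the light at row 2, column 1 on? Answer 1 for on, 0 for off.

t=0: ::Z:
::Z:
ZZ::
ZZZ:
t=1: ::Z:
::Z:
:Z::
::Z:
t=2: ::ZZ
:::Z
:Z:Z
::Z:
t=3: ::::
::::
:Z:Z
::Z:
t=4: ::::
::::
ZZ:Z
ZZZ:
t=5: ::::
::::
ZZZZ
Z::Z
t=6: ::::
::Z:
Z:::
Z:ZZ
t=7: ::::
::Z:
::::
:ZZZ
t=8: ::::
Z:Z:
ZZ::
ZZZZ
t=9: ::Z:
ZZ:Z
ZZZ:
ZZZZ
t=10: :Z:Z
ZZZZ
ZZZ:
ZZZZ
t=11: Z:ZZ
Z:ZZ
ZZZ:
ZZZZ
t=12: Z:Z:
Z:::
ZZZZ
ZZZZ
t=13: ::Z:
:Z::
:ZZZ
ZZZZ
t=14: ::Z:
::::
Z::Z
Z:ZZ
t=15: :Z:Z
::Z:
Z::Z
Z:ZZ
t=16: :Z:Z
::Z:
:::Z
:ZZZ
t=17: :Z:Z
::::
:ZZ:
:Z:Z
t=18: Z:ZZ
:Z::
:ZZ:
:Z:Z
t=19: Z:ZZ
ZZ::
Z:Z:
ZZ:Z
t=20: Z:::
ZZ:Z
Z:Z:
ZZ:Z
t=21: Z:::
ZZ:Z
::Z:
:::Z
t=22: Z:Z:
Z:Z:
::::
:::Z
t=23: Z:Z:
Z:Z:
:Z::
ZZZZ
t=24: Z:Z:
Z:ZZ
:ZZZ
ZZZ:
t=25: Z:Z:
Z:ZZ
ZZZZ
::Z:

1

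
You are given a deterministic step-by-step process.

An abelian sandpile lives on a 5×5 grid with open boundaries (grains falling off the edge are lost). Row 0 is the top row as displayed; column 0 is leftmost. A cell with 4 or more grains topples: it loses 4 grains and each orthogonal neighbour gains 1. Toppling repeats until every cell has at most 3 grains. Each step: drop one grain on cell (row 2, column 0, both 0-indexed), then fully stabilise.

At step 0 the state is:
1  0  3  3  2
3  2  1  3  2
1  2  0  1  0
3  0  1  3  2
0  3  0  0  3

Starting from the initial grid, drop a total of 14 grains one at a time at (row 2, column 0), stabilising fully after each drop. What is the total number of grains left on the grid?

46

0) 1  0  3  3  2
3  2  1  3  2
1  2  0  1  0
3  0  1  3  2
0  3  0  0  3
1) 1  0  3  3  2
3  2  1  3  2
2  2  0  1  0
3  0  1  3  2
0  3  0  0  3
2) 1  0  3  3  2
3  2  1  3  2
3  2  0  1  0
3  0  1  3  2
0  3  0  0  3
3) 2  0  3  3  2
0  3  1  3  2
2  3  0  1  0
0  1  1  3  2
1  3  0  0  3
4) 2  0  3  3  2
0  3  1  3  2
3  3  0  1  0
0  1  1  3  2
1  3  0  0  3
5) 2  1  3  3  2
2  0  2  3  2
1  1  1  1  0
1  2  1  3  2
1  3  0  0  3
6) 2  1  3  3  2
2  0  2  3  2
2  1  1  1  0
1  2  1  3  2
1  3  0  0  3
7) 2  1  3  3  2
2  0  2  3  2
3  1  1  1  0
1  2  1  3  2
1  3  0  0  3
8) 2  1  3  3  2
3  0  2  3  2
0  2  1  1  0
2  2  1  3  2
1  3  0  0  3
9) 2  1  3  3  2
3  0  2  3  2
1  2  1  1  0
2  2  1  3  2
1  3  0  0  3
10) 2  1  3  3  2
3  0  2  3  2
2  2  1  1  0
2  2  1  3  2
1  3  0  0  3
11) 2  1  3  3  2
3  0  2  3  2
3  2  1  1  0
2  2  1  3  2
1  3  0  0  3
12) 3  1  3  3  2
0  1  2  3  2
1  3  1  1  0
3  2  1  3  2
1  3  0  0  3
13) 3  1  3  3  2
0  1  2  3  2
2  3  1  1  0
3  2  1  3  2
1  3  0  0  3
14) 3  1  3  3  2
0  1  2  3  2
3  3  1  1  0
3  2  1  3  2
1  3  0  0  3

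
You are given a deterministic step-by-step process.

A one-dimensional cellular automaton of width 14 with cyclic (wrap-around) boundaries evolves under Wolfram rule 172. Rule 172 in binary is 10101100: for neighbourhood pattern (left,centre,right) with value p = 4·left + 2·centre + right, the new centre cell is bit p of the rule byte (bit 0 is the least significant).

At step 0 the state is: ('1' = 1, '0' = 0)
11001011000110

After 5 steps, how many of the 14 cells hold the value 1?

2

0) 11001011000110
1) 10001110000101
2) 00001100000111
3) 00001000000110
4) 00001000000100
5) 00001000000100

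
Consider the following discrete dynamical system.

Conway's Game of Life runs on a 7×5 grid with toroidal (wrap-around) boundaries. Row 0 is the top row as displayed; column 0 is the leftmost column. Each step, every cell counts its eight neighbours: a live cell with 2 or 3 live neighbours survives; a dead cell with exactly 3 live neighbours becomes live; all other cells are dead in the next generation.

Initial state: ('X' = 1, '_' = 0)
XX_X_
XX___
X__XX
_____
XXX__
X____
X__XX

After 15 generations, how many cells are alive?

7

[0] XX_X_
XX___
X__XX
_____
XXX__
X____
X__XX
[1] ___X_
___X_
XX__X
__XX_
XX___
__XX_
__XX_
[2] ___XX
X_XX_
XX__X
__XX_
_X__X
___XX
____X
[3] X_X__
__X__
X____
__XX_
X___X
___XX
X____
[4] _____
_____
_XXX_
XX_X_
X_X__
___X_
XX_X_
[5] _____
__X__
XX_XX
X__X_
X_XX_
X__X_
__X_X
[6] ___X_
XXXXX
XX_X_
_____
X_XX_
X____
___XX
[7] _X___
_____
___X_
X__X_
_X__X
XXX__
___XX
[8] _____
_____
____X
X_XX_
___XX
_XX__
___XX
[9] _____
_____
___XX
X_X__
X___X
X_X__
__XX_
[10] _____
_____
___XX
XX___
X__XX
X_X__
_XXX_
[11] __X__
_____
X___X
_XX__
__XX_
X____
_XXX_
[12] _XXX_
_____
XX___
XXX_X
__XX_
____X
_XXX_
[13] _X_X_
X____
__X_X
____X
__X__
_X__X
XX__X
[14] _XX__
XXXXX
X__XX
_____
X__X_
_XXXX
_X_XX
[15] _____
_____
_____
X__X_
XX_X_
_X___
____X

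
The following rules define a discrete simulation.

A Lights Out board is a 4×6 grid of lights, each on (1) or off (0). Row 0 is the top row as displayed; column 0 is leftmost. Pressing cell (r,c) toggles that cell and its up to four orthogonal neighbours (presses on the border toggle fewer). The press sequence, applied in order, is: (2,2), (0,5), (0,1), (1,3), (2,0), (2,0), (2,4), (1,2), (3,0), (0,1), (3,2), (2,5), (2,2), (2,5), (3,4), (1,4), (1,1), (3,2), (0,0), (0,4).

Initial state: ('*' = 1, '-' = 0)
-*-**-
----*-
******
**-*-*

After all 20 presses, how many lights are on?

8

step 0: -*-**-
----*-
******
**-*-*
step 1: -*-**-
--*-*-
*---**
****-*
step 2: -*-*-*
--*-**
*---**
****-*
step 3: *-**-*
-**-**
*---**
****-*
step 4: *-*--*
-*-*-*
*--***
****-*
step 5: *-*--*
**-*-*
-*-***
-***-*
step 6: *-*--*
-*-*-*
*--***
****-*
step 7: *-*--*
-*-***
*-----
******
step 8: *----*
--*-**
*-*---
******
step 9: *----*
--*-**
--*---
--****
step 10: -**--*
-**-**
--*---
--****
step 11: -**--*
-**-**
------
-*--**
step 12: -**--*
-**-*-
----**
-*--*-
step 13: -**--*
-*--*-
-*****
-**-*-
step 14: -**--*
-*--**
-***--
-**-**
step 15: -**--*
-*--**
-****-
-***--
step 16: -**-**
-*-*--
-***--
-***--
step 17: --*-**
*-**--
--**--
-***--
step 18: --*-**
*-**--
---*--
------
step 19: ***-**
--**--
---*--
------
step 20: ****--
--***-
---*--
------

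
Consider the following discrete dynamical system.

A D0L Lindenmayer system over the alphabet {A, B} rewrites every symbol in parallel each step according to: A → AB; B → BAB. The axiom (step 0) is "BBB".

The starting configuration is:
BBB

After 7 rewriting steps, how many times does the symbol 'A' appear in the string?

k=0  BBB
k=1  BABBABBAB
k=2  BABABBABBABABBABBABABBAB
k=3  BABABBABABBABBABABBABBABABBABABBABBABABBABBABABBABABBABBABABBAB
k=4  BABABBABABBABBABABBABABBABBABABBABBABABBABABBABBABABBABBAB…BABBABABBABABBABBABABBABABBABBABABBABBABABBABABBABBABABBAB  (len 165)
k=5  BABABBABABBABBABABBABABBABBABABBABBABABBABABBABBABABBABABB…BABBABABBABABBABBABABBABABBABBABABBABBABABBABABBABBABABBAB  (len 432)
k=6  BABABBABABBABBABABBABABBABBABABBABBABABBABABBABBABABBABABB…BABBABABBABABBABBABABBABABBABBABABBABBABABBABABBABBABABBAB  (len 1131)
k=7  BABABBABABBABBABABBABABBABBABABBABBABABBABABBABBABABBABABB…BABBABABBABABBABBABABBABABBABBABABBABBABABBABABBABBABABBAB  (len 2961)

1131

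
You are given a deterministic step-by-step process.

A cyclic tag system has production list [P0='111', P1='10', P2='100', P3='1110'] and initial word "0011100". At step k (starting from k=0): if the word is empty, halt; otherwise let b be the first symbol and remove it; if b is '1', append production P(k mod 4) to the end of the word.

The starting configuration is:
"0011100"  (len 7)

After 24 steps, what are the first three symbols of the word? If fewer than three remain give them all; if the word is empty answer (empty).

t=0: "0011100"  (len 7)
t=1: "011100"  (len 6)
t=2: "11100"  (len 5)
t=3: "1100100"  (len 7)
t=4: "1001001110"  (len 10)
t=5: "001001110111"  (len 12)
t=6: "01001110111"  (len 11)
t=7: "1001110111"  (len 10)
t=8: "0011101111110"  (len 13)
t=9: "011101111110"  (len 12)
t=10: "11101111110"  (len 11)
t=11: "1101111110100"  (len 13)
t=12: "1011111101001110"  (len 16)
t=13: "011111101001110111"  (len 18)
t=14: "11111101001110111"  (len 17)
t=15: "1111101001110111100"  (len 19)
t=16: "1111010011101111001110"  (len 22)
t=17: "111010011101111001110111"  (len 24)
t=18: "1101001110111100111011110"  (len 25)
t=19: "101001110111100111011110100"  (len 27)
t=20: "010011101111001110111101001110"  (len 30)
t=21: "10011101111001110111101001110"  (len 29)
t=22: "001110111100111011110100111010"  (len 30)
t=23: "01110111100111011110100111010"  (len 29)
t=24: "1110111100111011110100111010"  (len 28)

111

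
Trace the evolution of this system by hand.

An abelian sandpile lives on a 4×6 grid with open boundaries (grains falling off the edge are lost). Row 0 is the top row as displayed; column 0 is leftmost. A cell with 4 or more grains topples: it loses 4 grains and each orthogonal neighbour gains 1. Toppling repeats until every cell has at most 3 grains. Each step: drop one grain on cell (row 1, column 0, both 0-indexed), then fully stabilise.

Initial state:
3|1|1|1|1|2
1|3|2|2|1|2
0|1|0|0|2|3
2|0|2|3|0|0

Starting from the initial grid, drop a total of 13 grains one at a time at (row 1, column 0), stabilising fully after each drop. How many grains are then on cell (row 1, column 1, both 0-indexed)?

0) 3|1|1|1|1|2
1|3|2|2|1|2
0|1|0|0|2|3
2|0|2|3|0|0
1) 3|1|1|1|1|2
2|3|2|2|1|2
0|1|0|0|2|3
2|0|2|3|0|0
2) 3|1|1|1|1|2
3|3|2|2|1|2
0|1|0|0|2|3
2|0|2|3|0|0
3) 0|3|1|1|1|2
2|0|3|2|1|2
1|2|0|0|2|3
2|0|2|3|0|0
4) 0|3|1|1|1|2
3|0|3|2|1|2
1|2|0|0|2|3
2|0|2|3|0|0
5) 1|3|1|1|1|2
0|1|3|2|1|2
2|2|0|0|2|3
2|0|2|3|0|0
6) 1|3|1|1|1|2
1|1|3|2|1|2
2|2|0|0|2|3
2|0|2|3|0|0
7) 1|3|1|1|1|2
2|1|3|2|1|2
2|2|0|0|2|3
2|0|2|3|0|0
8) 1|3|1|1|1|2
3|1|3|2|1|2
2|2|0|0|2|3
2|0|2|3|0|0
9) 2|3|1|1|1|2
0|2|3|2|1|2
3|2|0|0|2|3
2|0|2|3|0|0
10) 2|3|1|1|1|2
1|2|3|2|1|2
3|2|0|0|2|3
2|0|2|3|0|0
11) 2|3|1|1|1|2
2|2|3|2|1|2
3|2|0|0|2|3
2|0|2|3|0|0
12) 2|3|1|1|1|2
3|2|3|2|1|2
3|2|0|0|2|3
2|0|2|3|0|0
13) 3|3|1|1|1|2
1|3|3|2|1|2
0|3|0|0|2|3
3|0|2|3|0|0

3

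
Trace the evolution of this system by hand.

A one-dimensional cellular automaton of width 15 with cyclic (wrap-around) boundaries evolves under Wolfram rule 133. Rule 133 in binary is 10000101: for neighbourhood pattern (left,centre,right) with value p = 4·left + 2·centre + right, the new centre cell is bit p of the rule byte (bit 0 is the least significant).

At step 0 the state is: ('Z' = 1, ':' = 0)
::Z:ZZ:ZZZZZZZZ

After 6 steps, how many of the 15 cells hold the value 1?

gen 0: ::Z:ZZ:ZZZZZZZZ
gen 1: ::Z:::::ZZZZZZ:
gen 2: Z:Z:ZZZ::ZZZZ::
gen 3: Z:Z::Z::::ZZ:::
gen 4: Z:Z::Z:ZZ::::Z:
gen 5: Z:Z::Z::::ZZ:Z:
gen 6: Z:Z::Z:ZZ::::Z:

6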